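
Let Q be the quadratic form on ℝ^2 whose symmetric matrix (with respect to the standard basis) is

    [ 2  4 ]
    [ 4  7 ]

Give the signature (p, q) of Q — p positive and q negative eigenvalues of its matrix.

An LDLᵀ factorisation of A has diagonal entries 2, -1.
That gives 1 positive, 1 negative pivots.

(1, 1)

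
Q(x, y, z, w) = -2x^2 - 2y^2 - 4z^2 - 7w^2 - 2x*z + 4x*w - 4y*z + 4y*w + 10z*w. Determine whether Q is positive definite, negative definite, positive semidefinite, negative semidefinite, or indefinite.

negative definite

The symmetric matrix of Q is A = [[-2, 0, -1, 2], [0, -2, -2, 2], [-1, -2, -4, 5], [2, 2, 5, -7]].
Leading principal minors: Δ_1 = -2, Δ_2 = 4, Δ_3 = -6, Δ_4 = 2.
The signs alternate starting with Δ_1 < 0, so by Sylvester's criterion Q is negative definite.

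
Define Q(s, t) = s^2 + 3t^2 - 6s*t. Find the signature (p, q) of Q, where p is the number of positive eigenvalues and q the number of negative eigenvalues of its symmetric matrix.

(1, 1)

The symmetric matrix is A = [[1, -3], [-3, 3]].
An LDLᵀ factorisation of A has diagonal entries 1, -6.
So there are 1 positive, 1 negative pivots.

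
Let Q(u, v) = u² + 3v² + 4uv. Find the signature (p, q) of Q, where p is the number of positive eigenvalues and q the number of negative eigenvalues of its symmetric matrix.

(1, 1)

Write A = [[1, 2], [2, 3]].
Congruent diagonalization of A (simultaneous row and column reduction) yields pivots 1, -1.
So there are 1 positive, 1 negative pivots.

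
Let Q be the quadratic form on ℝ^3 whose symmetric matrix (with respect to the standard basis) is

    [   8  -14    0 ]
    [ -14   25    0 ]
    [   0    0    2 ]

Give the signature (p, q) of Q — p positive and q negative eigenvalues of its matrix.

(3, 0)

Applying the same elementary operations to the rows and columns of A produces a congruent diagonal matrix with entries 8, 1/2, 2.
So there are 3 positive pivots.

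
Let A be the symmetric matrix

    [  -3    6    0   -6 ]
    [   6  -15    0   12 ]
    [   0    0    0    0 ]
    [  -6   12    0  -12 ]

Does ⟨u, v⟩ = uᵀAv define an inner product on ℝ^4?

Symmetric row and column elimination reduces A to a congruent diagonal form with pivots -3, -3, 0, 0.
Counting signs: 2 negative, 2 zero.
Hence Q is negative semidefinite.
⟨·,·⟩ is an inner product exactly when A is positive definite.

no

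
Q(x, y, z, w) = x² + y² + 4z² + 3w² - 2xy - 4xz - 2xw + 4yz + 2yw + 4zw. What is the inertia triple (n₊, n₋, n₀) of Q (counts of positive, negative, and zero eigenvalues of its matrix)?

(2, 0, 2)

Write A = [[1, -1, -2, -1], [-1, 1, 2, 1], [-2, 2, 4, 2], [-1, 1, 2, 3]].
Row-reducing A symmetrically gives the diagonal entries 1, 0, 0, 2.
So there are 2 positive, 2 zero pivots.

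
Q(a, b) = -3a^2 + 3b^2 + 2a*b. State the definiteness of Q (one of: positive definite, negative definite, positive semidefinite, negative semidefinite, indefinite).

indefinite

The symmetric matrix is A = [[-3, 1], [1, 3]].
Congruent diagonalization of A (simultaneous row and column reduction) yields pivots -3, 10/3.
So there are 1 positive, 1 negative pivots.
Hence Q is indefinite.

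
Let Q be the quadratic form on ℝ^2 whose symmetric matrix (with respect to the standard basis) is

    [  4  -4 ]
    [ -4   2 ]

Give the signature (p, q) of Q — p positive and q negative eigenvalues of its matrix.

Applying the same elementary operations to the rows and columns of A produces a congruent diagonal matrix with entries 4, -2.
So there are 1 positive, 1 negative pivots.

(1, 1)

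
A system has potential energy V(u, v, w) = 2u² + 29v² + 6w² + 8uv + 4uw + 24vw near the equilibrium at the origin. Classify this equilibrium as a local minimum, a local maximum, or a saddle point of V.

local minimum

The Hessian at the origin is H = [[4, 8, 4], [8, 58, 24], [4, 24, 12]].
Applying the same elementary operations to the rows and columns of H produces a congruent diagonal matrix with entries 4, 42, 40/21.
That gives 3 positive pivots.
H is positive definite, so the origin is a strict local minimum.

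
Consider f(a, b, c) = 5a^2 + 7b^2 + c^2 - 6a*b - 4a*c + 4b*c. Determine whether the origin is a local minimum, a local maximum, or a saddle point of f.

local minimum

The Hessian at the origin is H = [[10, -6, -4], [-6, 14, 4], [-4, 4, 2]].
Applying the same elementary operations to the rows and columns of H produces a congruent diagonal matrix with entries 10, 52/5, 2/13.
That gives 3 positive pivots.
H is positive definite, so the origin is a strict local minimum.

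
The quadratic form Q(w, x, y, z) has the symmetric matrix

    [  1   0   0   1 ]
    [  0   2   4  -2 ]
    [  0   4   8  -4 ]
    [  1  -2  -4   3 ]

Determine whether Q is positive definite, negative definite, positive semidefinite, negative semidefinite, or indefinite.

positive semidefinite

Congruent diagonalization of A (simultaneous row and column reduction) yields pivots 1, 2, 0, 0.
That gives 2 positive, 2 zero pivots.
Hence Q is positive semidefinite.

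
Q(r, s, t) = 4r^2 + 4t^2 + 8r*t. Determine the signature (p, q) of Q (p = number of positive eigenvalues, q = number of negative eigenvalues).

The symmetric matrix is A = [[4, 0, 4], [0, 0, 0], [4, 0, 4]].
Row-reducing A symmetrically gives the diagonal entries 4, 0, 0.
That gives 1 positive, 2 zero pivots.

(1, 0)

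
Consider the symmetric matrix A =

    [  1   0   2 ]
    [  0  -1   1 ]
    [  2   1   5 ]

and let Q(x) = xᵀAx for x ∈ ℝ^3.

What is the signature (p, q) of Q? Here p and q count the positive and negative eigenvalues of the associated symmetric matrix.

(2, 1)

Symmetric row and column elimination reduces A to a congruent diagonal form with pivots 1, -1, 2.
That gives 2 positive, 1 negative pivots.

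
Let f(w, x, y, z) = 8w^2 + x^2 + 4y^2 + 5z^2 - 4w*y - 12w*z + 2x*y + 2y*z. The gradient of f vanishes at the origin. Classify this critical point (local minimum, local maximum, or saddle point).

The Hessian at the origin is H = [[16, 0, -4, -12], [0, 2, 2, 0], [-4, 2, 8, 2], [-12, 0, 2, 10]].
An LDLᵀ factorisation of H has diagonal entries 16, 2, 5, 4/5.
So there are 4 positive pivots.
H is positive definite, so the origin is a strict local minimum.

local minimum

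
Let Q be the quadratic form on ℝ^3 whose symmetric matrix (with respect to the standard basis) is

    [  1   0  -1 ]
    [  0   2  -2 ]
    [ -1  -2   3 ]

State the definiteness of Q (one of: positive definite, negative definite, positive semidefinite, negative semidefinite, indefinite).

positive semidefinite

Row-reducing A symmetrically gives the diagonal entries 1, 2, 0.
That gives 2 positive, 1 zero pivots.
Hence Q is positive semidefinite.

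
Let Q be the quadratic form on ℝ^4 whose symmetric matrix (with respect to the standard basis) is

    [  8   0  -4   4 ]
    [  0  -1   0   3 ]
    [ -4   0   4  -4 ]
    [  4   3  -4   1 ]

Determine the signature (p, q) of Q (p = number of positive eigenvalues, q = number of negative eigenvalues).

An LDLᵀ factorisation of A has diagonal entries 8, -1, 2, 6.
That gives 3 positive, 1 negative pivots.

(3, 1)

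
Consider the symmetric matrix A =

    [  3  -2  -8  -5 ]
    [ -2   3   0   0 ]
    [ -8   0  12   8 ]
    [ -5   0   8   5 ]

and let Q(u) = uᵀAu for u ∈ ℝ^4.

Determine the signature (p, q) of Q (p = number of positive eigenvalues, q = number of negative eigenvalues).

Congruent diagonalization of A (simultaneous row and column reduction) yields pivots 3, 5/3, -132/5, -10/33.
So there are 2 positive, 2 negative pivots.

(2, 2)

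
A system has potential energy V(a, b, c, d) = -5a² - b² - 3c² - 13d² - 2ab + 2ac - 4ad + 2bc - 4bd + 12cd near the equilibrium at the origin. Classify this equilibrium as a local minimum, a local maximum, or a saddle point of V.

local maximum

The Hessian at the origin is H = [[-10, -2, 2, -4], [-2, -2, 2, -4], [2, 2, -6, 12], [-4, -4, 12, -26]].
An LDLᵀ factorisation of H has diagonal entries -10, -8/5, -4, -2.
That gives 4 negative pivots.
H is negative definite, so the origin is a strict local maximum.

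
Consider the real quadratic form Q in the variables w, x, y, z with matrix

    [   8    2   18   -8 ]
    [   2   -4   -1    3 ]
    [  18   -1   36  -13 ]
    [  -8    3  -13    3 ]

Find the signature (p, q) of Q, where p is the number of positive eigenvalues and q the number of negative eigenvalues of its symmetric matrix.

(2, 1)

Row-reducing A symmetrically gives the diagonal entries 8, -9/2, 20/9, 0.
That gives 2 positive, 1 negative, 1 zero pivots.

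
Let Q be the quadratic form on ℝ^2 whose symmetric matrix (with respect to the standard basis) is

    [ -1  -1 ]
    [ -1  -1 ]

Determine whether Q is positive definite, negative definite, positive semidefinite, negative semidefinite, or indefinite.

Row-reducing A symmetrically gives the diagonal entries -1, 0.
Counting signs: 1 negative, 1 zero.
Hence Q is negative semidefinite.

negative semidefinite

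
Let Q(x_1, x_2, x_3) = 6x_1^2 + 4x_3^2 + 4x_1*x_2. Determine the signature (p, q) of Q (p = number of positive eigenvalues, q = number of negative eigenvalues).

(2, 1)

The symmetric matrix is A = [[6, 2, 0], [2, 0, 0], [0, 0, 4]].
Applying the same elementary operations to the rows and columns of A produces a congruent diagonal matrix with entries 6, -2/3, 4.
That gives 2 positive, 1 negative pivots.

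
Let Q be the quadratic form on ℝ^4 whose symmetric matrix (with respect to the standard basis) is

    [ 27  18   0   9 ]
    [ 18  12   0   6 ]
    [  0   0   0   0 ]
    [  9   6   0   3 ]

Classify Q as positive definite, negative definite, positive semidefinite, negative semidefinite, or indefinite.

positive semidefinite

Congruent diagonalization of A (simultaneous row and column reduction) yields pivots 27, 0, 0, 0.
That gives 1 positive, 3 zero pivots.
Hence Q is positive semidefinite.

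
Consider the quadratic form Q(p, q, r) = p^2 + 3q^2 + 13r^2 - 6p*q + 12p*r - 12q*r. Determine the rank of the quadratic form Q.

The associated matrix is A = [[1, -3, 6], [-3, 3, -6], [6, -6, 13]].
Symmetric row and column elimination reduces A to a congruent diagonal form with pivots 1, -6, 1.
Counting signs: 2 positive, 1 negative.
The rank is the number of nonzero pivots: 3.

3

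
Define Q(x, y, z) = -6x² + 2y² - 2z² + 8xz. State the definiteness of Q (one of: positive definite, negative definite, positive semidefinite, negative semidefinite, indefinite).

indefinite

Write A = [[-6, 0, 4], [0, 2, 0], [4, 0, -2]].
Applying the same elementary operations to the rows and columns of A produces a congruent diagonal matrix with entries -6, 2, 2/3.
That gives 2 positive, 1 negative pivots.
Hence Q is indefinite.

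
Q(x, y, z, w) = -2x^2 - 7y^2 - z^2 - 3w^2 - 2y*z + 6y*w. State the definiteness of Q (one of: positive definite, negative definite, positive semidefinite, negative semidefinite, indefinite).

negative definite

The symmetric matrix of Q is A = [[-2, 0, 0, 0], [0, -7, -1, 3], [0, -1, -1, 0], [0, 3, 0, -3]].
Leading principal minors: Δ_1 = -2, Δ_2 = 14, Δ_3 = -12, Δ_4 = 18.
The signs alternate starting with Δ_1 < 0, so by Sylvester's criterion Q is negative definite.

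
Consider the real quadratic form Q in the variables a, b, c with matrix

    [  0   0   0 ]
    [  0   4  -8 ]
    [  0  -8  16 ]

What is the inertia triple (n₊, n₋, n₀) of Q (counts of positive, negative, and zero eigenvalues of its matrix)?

Applying the same elementary operations to the rows and columns of A produces a congruent diagonal matrix with entries 0, 4, 0.
So there are 1 positive, 2 zero pivots.

(1, 0, 2)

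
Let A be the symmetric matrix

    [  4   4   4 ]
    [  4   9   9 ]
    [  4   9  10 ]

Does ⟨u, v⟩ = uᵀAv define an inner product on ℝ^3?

Leading principal minors: Δ_1 = 4, Δ_2 = 20, Δ_3 = 20.
All leading principal minors are positive, so by Sylvester's criterion Q is positive definite.
⟨·,·⟩ is an inner product exactly when A is positive definite.

yes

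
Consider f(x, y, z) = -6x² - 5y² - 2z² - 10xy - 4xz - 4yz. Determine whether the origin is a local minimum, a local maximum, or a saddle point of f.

The Hessian at the origin is H = [[-12, -10, -4], [-10, -10, -4], [-4, -4, -4]].
Applying the same elementary operations to the rows and columns of H produces a congruent diagonal matrix with entries -12, -5/3, -12/5.
So there are 3 negative pivots.
H is negative definite, so the origin is a strict local maximum.

local maximum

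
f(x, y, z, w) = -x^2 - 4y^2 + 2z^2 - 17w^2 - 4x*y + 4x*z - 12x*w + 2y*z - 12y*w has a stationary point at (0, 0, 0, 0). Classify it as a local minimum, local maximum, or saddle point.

The Hessian at the origin is H = [[-2, -4, 4, -12], [-4, -8, 2, -12], [4, 2, 4, 0], [-12, -12, 0, -34]].
H is indefinite, so the origin is a saddle point.

saddle point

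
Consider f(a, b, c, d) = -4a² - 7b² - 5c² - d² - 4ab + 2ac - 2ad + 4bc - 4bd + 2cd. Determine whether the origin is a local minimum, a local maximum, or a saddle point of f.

local maximum

The Hessian at the origin is H = [[-8, -4, 2, -2], [-4, -14, 4, -4], [2, 4, -10, 2], [-2, -4, 2, -2]].
Symmetric row and column elimination reduces H to a congruent diagonal form with pivots -8, -12, -35/4, -24/35.
Counting signs: 4 negative.
H is negative definite, so the origin is a strict local maximum.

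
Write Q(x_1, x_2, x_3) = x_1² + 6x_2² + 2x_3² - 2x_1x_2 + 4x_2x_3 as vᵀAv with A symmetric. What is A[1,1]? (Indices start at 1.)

The coefficient of x_1² in Q is 1, and that is exactly A[1,1].

1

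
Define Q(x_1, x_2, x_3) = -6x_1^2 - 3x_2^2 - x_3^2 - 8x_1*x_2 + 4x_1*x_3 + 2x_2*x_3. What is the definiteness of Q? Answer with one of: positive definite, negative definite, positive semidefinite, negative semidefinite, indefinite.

Write A = [[-6, -4, 2], [-4, -3, 1], [2, 1, -1]].
Row-reducing A symmetrically gives the diagonal entries -6, -1/3, 0.
So there are 2 negative, 1 zero pivots.
Hence Q is negative semidefinite.

negative semidefinite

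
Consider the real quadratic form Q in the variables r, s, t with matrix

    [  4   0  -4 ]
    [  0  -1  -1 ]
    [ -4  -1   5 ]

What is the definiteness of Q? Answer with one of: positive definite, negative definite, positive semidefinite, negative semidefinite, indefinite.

Symmetric row and column elimination reduces A to a congruent diagonal form with pivots 4, -1, 2.
So there are 2 positive, 1 negative pivots.
Hence Q is indefinite.

indefinite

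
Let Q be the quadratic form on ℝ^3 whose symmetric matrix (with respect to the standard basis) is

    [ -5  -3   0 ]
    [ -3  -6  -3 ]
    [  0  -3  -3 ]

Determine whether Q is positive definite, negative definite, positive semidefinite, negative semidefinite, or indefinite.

negative definite

Congruent diagonalization of A (simultaneous row and column reduction) yields pivots -5, -21/5, -6/7.
That gives 3 negative pivots.
Hence Q is negative definite.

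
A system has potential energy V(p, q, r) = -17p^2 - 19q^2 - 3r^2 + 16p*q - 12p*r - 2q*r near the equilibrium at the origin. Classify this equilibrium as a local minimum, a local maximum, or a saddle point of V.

saddle point

The Hessian at the origin is H = [[-34, 16, -12], [16, -38, -2], [-12, -2, -6]].
Symmetric row and column elimination reduces H to a congruent diagonal form with pivots -34, -518/17, 40/259.
Counting signs: 1 positive, 2 negative.
H is indefinite, so the origin is a saddle point.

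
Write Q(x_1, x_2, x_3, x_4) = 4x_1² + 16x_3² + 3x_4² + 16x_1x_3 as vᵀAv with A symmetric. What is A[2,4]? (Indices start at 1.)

0

The coefficient of x_2·x_4 in Q is 0. For a symmetric A this equals A[2,4] + A[4,2] = 2·A[2,4].
So A[2,4] = 0/2 = 0.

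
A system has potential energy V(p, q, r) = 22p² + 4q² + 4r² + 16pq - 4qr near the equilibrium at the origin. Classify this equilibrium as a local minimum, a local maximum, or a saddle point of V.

The Hessian at the origin is H = [[44, 16, 0], [16, 8, -4], [0, -4, 8]].
Symmetric row and column elimination reduces H to a congruent diagonal form with pivots 44, 24/11, 2/3.
That gives 3 positive pivots.
H is positive definite, so the origin is a strict local minimum.

local minimum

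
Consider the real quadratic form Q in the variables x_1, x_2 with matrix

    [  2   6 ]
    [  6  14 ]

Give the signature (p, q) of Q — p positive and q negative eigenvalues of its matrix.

(1, 1)

An LDLᵀ factorisation of A has diagonal entries 2, -4.
That gives 1 positive, 1 negative pivots.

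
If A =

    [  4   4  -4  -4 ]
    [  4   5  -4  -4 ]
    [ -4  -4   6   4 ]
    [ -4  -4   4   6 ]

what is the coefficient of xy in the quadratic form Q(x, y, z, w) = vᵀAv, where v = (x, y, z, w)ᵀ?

The coefficient of xy is A[1,2] + A[2,1] = 2·4 = 8.

8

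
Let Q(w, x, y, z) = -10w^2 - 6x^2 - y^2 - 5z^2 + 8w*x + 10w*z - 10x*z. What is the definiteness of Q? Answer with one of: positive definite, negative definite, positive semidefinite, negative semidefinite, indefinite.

negative definite

Write A = [[-10, 4, 0, 5], [4, -6, 0, -5], [0, 0, -1, 0], [5, -5, 0, -5]].
Congruent diagonalization of A (simultaneous row and column reduction) yields pivots -10, -22/5, -1, -5/11.
So there are 4 negative pivots.
Hence Q is negative definite.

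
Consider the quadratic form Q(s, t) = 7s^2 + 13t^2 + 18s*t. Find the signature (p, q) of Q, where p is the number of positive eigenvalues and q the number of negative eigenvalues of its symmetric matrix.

Write A = [[7, 9], [9, 13]].
Applying the same elementary operations to the rows and columns of A produces a congruent diagonal matrix with entries 7, 10/7.
Counting signs: 2 positive.

(2, 0)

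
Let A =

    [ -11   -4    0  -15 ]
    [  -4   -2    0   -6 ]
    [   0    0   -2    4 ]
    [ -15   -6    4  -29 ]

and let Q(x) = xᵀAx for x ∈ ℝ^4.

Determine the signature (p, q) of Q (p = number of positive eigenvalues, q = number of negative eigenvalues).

Congruent diagonalization of A (simultaneous row and column reduction) yields pivots -11, -6/11, -2, 0.
So there are 3 negative, 1 zero pivots.

(0, 3)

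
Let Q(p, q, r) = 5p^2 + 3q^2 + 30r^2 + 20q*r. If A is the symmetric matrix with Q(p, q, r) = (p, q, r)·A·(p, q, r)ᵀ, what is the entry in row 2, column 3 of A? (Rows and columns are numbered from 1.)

10

The coefficient of q·r in Q is 20. For a symmetric A this equals A[2,3] + A[3,2] = 2·A[2,3].
So A[2,3] = 20/2 = 10.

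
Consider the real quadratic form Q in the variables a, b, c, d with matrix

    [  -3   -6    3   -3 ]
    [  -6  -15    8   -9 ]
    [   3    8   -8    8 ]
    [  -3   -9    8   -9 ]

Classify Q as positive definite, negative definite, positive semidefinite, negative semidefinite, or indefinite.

negative definite

Congruent diagonalization of A (simultaneous row and column reduction) yields pivots -3, -3, -11/3, -6/11.
Counting signs: 4 negative.
Hence Q is negative definite.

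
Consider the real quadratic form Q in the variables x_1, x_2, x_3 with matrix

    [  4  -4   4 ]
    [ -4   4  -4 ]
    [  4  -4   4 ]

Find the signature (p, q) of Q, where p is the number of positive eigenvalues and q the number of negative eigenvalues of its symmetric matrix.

(1, 0)

Congruent diagonalization of A (simultaneous row and column reduction) yields pivots 4, 0, 0.
Counting signs: 1 positive, 2 zero.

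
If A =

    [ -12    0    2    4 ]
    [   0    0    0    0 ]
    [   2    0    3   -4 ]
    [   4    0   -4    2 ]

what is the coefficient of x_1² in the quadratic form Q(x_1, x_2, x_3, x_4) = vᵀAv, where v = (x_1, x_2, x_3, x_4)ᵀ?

The coefficient of x_1² is the diagonal entry A[1,1] = -12.

-12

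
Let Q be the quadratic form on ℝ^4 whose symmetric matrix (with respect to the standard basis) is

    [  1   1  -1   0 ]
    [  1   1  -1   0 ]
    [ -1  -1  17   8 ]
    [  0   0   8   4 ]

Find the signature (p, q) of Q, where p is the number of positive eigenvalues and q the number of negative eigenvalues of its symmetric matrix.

(2, 0)

Symmetric row and column elimination reduces A to a congruent diagonal form with pivots 1, 0, 16, 0.
Counting signs: 2 positive, 2 zero.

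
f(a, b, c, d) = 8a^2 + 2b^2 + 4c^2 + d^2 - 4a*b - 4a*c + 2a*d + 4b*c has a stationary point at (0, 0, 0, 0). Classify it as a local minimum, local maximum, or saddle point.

local minimum

The Hessian at the origin is H = [[16, -4, -4, 2], [-4, 4, 4, 0], [-4, 4, 8, 0], [2, 0, 0, 2]].
Row-reducing H symmetrically gives the diagonal entries 16, 3, 4, 5/3.
That gives 4 positive pivots.
H is positive definite, so the origin is a strict local minimum.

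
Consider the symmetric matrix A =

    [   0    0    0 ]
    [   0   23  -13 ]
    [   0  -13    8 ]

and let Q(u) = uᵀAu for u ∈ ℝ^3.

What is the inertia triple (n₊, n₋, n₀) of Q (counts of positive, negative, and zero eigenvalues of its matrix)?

Applying the same elementary operations to the rows and columns of A produces a congruent diagonal matrix with entries 0, 23, 15/23.
So there are 2 positive, 1 zero pivots.

(2, 0, 1)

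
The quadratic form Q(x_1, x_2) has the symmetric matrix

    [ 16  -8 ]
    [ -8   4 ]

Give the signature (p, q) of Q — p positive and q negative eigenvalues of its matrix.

Applying the same elementary operations to the rows and columns of A produces a congruent diagonal matrix with entries 16, 0.
Counting signs: 1 positive, 1 zero.

(1, 0)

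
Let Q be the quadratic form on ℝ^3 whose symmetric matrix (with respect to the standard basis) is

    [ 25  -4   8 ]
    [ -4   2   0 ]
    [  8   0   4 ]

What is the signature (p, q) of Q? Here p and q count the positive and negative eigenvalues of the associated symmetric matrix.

Applying the same elementary operations to the rows and columns of A produces a congruent diagonal matrix with entries 25, 34/25, 4/17.
So there are 3 positive pivots.

(3, 0)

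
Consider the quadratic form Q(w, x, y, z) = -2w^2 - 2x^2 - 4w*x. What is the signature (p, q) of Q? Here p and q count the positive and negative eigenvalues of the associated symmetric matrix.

(0, 1)

The symmetric matrix is A = [[-2, -2, 0, 0], [-2, -2, 0, 0], [0, 0, 0, 0], [0, 0, 0, 0]].
Symmetric row and column elimination reduces A to a congruent diagonal form with pivots -2, 0, 0, 0.
That gives 1 negative, 3 zero pivots.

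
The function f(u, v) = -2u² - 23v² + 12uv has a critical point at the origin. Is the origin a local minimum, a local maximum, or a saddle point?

The Hessian at the origin is H = [[-4, 12], [12, -46]].
det H = -4·-46 − (12)² = 40 > 0 and H[1,1] = -4 < 0, so H is negative definite.
Therefore the origin is a local maximum.

local maximum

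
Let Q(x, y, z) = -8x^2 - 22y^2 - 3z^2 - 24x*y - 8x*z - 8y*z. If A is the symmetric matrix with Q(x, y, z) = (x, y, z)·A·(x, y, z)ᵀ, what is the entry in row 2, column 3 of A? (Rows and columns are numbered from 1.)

-4

The coefficient of y·z in Q is -8. For a symmetric A this equals A[2,3] + A[3,2] = 2·A[2,3].
So A[2,3] = -8/2 = -4.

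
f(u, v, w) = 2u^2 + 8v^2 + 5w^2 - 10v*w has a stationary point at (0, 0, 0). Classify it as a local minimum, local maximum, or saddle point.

local minimum

The Hessian at the origin is H = [[4, 0, 0], [0, 16, -10], [0, -10, 10]].
Symmetric row and column elimination reduces H to a congruent diagonal form with pivots 4, 16, 15/4.
So there are 3 positive pivots.
H is positive definite, so the origin is a strict local minimum.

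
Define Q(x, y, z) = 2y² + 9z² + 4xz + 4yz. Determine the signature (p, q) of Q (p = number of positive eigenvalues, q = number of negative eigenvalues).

(2, 1)

The symmetric matrix is A = [[0, 0, 2], [0, 2, 2], [2, 2, 9]].
By Sylvester's law of inertia any congruent diagonalization of A has 2 positive, 1 negative and 0 zero entries.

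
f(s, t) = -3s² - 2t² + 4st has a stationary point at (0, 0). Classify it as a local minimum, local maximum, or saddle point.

The Hessian at the origin is H = [[-6, 4], [4, -4]].
det H = -6·-4 − (4)² = 8 > 0 and H[1,1] = -6 < 0, so H is negative definite.
Therefore the origin is a local maximum.

local maximum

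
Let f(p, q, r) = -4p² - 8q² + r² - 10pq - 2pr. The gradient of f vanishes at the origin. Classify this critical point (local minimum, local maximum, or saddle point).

The Hessian at the origin is H = [[-8, -10, -2], [-10, -16, 0], [-2, 0, 2]].
Congruent diagonalization of H (simultaneous row and column reduction) yields pivots -8, -7/2, 30/7.
That gives 1 positive, 2 negative pivots.
H is indefinite, so the origin is a saddle point.

saddle point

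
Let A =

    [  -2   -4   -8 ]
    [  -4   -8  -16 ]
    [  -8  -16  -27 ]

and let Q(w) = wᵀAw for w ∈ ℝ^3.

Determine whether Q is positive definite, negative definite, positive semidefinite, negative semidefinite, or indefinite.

Row-reducing A symmetrically gives the diagonal entries -2, 0, 5.
That gives 1 positive, 1 negative, 1 zero pivots.
Hence Q is indefinite.

indefinite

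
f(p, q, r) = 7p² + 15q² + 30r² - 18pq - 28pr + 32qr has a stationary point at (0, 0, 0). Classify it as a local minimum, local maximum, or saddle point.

local minimum

The Hessian at the origin is H = [[14, -18, -28], [-18, 30, 32], [-28, 32, 60]].
Row-reducing H symmetrically gives the diagonal entries 14, 48/7, 5/3.
That gives 3 positive pivots.
H is positive definite, so the origin is a strict local minimum.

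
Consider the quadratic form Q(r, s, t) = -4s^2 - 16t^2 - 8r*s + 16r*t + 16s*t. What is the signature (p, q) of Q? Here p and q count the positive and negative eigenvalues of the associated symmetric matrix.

(1, 1)

The symmetric matrix is A = [[0, -4, 8], [-4, -4, 8], [8, 8, -16]].
By Sylvester's law of inertia any congruent diagonalization of A has 1 positive, 1 negative and 1 zero entries.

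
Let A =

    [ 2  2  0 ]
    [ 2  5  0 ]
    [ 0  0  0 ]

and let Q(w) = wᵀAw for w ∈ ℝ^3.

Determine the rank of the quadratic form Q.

Row-reducing A symmetrically gives the diagonal entries 2, 3, 0.
That gives 2 positive, 1 zero pivots.
The rank is the number of nonzero pivots: 2.

2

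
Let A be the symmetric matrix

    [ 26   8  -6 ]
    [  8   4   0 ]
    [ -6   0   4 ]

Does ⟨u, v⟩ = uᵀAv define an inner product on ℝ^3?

yes

Congruent diagonalization of A (simultaneous row and column reduction) yields pivots 26, 20/13, 2/5.
That gives 3 positive pivots.
Hence Q is positive definite.
⟨·,·⟩ is an inner product exactly when A is positive definite.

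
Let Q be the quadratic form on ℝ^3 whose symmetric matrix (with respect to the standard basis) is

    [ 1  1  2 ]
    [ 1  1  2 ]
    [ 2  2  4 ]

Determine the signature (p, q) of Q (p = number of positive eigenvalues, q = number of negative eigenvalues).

Symmetric row and column elimination reduces A to a congruent diagonal form with pivots 1, 0, 0.
That gives 1 positive, 2 zero pivots.

(1, 0)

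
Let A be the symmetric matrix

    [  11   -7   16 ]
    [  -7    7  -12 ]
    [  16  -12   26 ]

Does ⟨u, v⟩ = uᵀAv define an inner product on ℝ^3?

yes

Leading principal minors: Δ_1 = 11, Δ_2 = 28, Δ_3 = 40.
All leading principal minors are positive, so by Sylvester's criterion Q is positive definite.
⟨·,·⟩ is an inner product exactly when A is positive definite.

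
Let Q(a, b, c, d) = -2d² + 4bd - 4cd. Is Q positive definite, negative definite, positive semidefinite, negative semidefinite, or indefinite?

indefinite

The symmetric matrix is A = [[0, 0, 0, 0], [0, 0, 0, 2], [0, 0, 0, -2], [0, 2, -2, -2]].
A is congruent to a diagonal matrix with 1 positive, 1 negative and 2 zero entries, so Q is indefinite.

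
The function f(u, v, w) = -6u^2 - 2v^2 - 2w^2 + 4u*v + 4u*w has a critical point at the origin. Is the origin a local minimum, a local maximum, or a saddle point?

The Hessian at the origin is H = [[-12, 4, 4], [4, -4, 0], [4, 0, -4]].
Row-reducing H symmetrically gives the diagonal entries -12, -8/3, -2.
Counting signs: 3 negative.
H is negative definite, so the origin is a strict local maximum.

local maximum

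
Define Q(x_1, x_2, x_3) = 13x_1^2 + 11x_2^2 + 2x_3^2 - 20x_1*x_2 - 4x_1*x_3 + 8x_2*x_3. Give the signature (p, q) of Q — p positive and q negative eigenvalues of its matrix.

The symmetric matrix is A = [[13, -10, -2], [-10, 11, 4], [-2, 4, 2]].
Applying the same elementary operations to the rows and columns of A produces a congruent diagonal matrix with entries 13, 43/13, -6/43.
So there are 2 positive, 1 negative pivots.

(2, 1)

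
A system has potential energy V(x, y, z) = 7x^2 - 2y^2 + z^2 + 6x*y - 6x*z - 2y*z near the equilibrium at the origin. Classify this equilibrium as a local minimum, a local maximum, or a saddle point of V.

The Hessian at the origin is H = [[14, 6, -6], [6, -4, -2], [-6, -2, 2]].
An LDLᵀ factorisation of H has diagonal entries 14, -46/7, -12/23.
That gives 1 positive, 2 negative pivots.
H is indefinite, so the origin is a saddle point.

saddle point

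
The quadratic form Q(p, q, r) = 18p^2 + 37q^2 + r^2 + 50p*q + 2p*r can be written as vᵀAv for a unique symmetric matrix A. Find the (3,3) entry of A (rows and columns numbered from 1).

1

The coefficient of r^2 in Q is 1, and that is exactly A[3,3].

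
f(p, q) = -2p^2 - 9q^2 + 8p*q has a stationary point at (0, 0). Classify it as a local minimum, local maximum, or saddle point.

The Hessian at the origin is H = [[-4, 8], [8, -18]].
det H = -4·-18 − (8)² = 8 > 0 and H[1,1] = -4 < 0, so H is negative definite.
Therefore the origin is a local maximum.

local maximum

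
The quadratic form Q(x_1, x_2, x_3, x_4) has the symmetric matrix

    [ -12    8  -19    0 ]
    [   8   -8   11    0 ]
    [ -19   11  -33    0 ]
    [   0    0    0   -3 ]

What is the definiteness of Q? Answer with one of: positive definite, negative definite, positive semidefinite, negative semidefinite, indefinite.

Leading principal minors: Δ_1 = -12, Δ_2 = 32, Δ_3 = -60, Δ_4 = 180.
The signs alternate starting with Δ_1 < 0, so by Sylvester's criterion Q is negative definite.

negative definite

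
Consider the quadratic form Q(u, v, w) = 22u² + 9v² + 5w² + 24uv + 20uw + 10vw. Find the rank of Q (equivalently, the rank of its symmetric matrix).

3

The symmetric matrix is A = [[22, 12, 10], [12, 9, 5], [10, 5, 5]].
Row-reducing A symmetrically gives the diagonal entries 22, 27/11, 10/27.
So there are 3 positive pivots.
The rank is the number of nonzero pivots: 3.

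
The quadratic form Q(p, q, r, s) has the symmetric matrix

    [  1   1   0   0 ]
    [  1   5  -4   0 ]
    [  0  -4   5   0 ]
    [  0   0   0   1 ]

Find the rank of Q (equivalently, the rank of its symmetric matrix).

4

Congruent diagonalization of A (simultaneous row and column reduction) yields pivots 1, 4, 1, 1.
That gives 4 positive pivots.
The rank is the number of nonzero pivots: 4.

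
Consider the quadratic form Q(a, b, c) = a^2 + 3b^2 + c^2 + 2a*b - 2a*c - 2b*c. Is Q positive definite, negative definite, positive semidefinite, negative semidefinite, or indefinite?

positive semidefinite

Write A = [[1, 1, -1], [1, 3, -1], [-1, -1, 1]].
Symmetric row and column elimination reduces A to a congruent diagonal form with pivots 1, 2, 0.
So there are 2 positive, 1 zero pivots.
Hence Q is positive semidefinite.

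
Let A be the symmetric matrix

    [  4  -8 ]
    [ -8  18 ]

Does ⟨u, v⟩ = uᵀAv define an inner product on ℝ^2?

yes

An LDLᵀ factorisation of A has diagonal entries 4, 2.
So there are 2 positive pivots.
Hence Q is positive definite.
⟨·,·⟩ is an inner product exactly when A is positive definite.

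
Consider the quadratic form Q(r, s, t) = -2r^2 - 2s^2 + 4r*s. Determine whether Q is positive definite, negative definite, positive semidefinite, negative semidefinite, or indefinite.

The associated matrix is A = [[-2, 2, 0], [2, -2, 0], [0, 0, 0]].
Symmetric row and column elimination reduces A to a congruent diagonal form with pivots -2, 0, 0.
So there are 1 negative, 2 zero pivots.
Hence Q is negative semidefinite.

negative semidefinite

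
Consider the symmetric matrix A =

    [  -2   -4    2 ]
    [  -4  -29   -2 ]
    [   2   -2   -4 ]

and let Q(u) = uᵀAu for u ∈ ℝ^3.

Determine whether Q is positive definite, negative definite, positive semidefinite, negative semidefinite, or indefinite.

Leading principal minors: Δ_1 = -2, Δ_2 = 42, Δ_3 = -12.
The signs alternate starting with Δ_1 < 0, so by Sylvester's criterion Q is negative definite.

negative definite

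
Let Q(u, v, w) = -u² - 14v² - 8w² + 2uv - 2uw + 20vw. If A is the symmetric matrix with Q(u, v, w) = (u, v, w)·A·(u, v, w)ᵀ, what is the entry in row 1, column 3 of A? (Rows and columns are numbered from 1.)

The coefficient of u·w in Q is -2. For a symmetric A this equals A[1,3] + A[3,1] = 2·A[1,3].
So A[1,3] = -2/2 = -1.

-1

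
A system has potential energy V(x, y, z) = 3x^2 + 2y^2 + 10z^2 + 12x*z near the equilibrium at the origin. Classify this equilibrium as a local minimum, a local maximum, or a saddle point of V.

saddle point

The Hessian at the origin is H = [[6, 0, 12], [0, 4, 0], [12, 0, 20]].
Symmetric row and column elimination reduces H to a congruent diagonal form with pivots 6, 4, -4.
Counting signs: 2 positive, 1 negative.
H is indefinite, so the origin is a saddle point.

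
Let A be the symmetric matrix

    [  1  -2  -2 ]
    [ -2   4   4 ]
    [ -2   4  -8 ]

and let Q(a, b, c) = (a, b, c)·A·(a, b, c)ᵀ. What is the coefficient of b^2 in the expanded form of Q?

The coefficient of b^2 is the diagonal entry A[2,2] = 4.

4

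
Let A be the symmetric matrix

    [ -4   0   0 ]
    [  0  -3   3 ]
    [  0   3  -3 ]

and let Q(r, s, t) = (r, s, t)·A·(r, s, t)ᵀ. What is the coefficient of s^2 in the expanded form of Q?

The coefficient of s^2 is the diagonal entry A[2,2] = -3.

-3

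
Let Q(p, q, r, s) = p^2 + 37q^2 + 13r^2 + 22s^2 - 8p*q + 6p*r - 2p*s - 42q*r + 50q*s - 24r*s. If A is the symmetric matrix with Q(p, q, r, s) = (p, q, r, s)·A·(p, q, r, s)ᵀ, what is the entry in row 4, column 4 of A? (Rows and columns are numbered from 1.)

The coefficient of s^2 in Q is 22, and that is exactly A[4,4].

22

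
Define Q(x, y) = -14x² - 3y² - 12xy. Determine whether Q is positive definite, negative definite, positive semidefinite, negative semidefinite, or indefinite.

negative definite

The symmetric matrix of Q is A = [[-14, -6], [-6, -3]].
Leading principal minors: Δ_1 = -14, Δ_2 = 6.
The signs alternate starting with Δ_1 < 0, so by Sylvester's criterion Q is negative definite.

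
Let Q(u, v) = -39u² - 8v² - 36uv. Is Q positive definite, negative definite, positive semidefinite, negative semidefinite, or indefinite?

indefinite

Write A = [[-39, -18], [-18, -8]].
Row-reducing A symmetrically gives the diagonal entries -39, 4/13.
That gives 1 positive, 1 negative pivots.
Hence Q is indefinite.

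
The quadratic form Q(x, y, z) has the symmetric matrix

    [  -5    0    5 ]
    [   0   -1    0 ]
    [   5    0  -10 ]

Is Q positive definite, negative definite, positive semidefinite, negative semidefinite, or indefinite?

Leading principal minors: Δ_1 = -5, Δ_2 = 5, Δ_3 = -25.
The signs alternate starting with Δ_1 < 0, so by Sylvester's criterion Q is negative definite.

negative definite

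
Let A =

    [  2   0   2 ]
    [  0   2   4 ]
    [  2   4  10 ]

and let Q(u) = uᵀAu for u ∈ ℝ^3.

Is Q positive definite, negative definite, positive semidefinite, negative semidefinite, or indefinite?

positive semidefinite

Applying the same elementary operations to the rows and columns of A produces a congruent diagonal matrix with entries 2, 2, 0.
Counting signs: 2 positive, 1 zero.
Hence Q is positive semidefinite.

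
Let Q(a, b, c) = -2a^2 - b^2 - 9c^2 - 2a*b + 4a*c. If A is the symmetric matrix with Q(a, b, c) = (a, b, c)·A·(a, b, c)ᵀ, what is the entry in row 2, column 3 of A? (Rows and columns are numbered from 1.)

0

The coefficient of b·c in Q is 0. For a symmetric A this equals A[2,3] + A[3,2] = 2·A[2,3].
So A[2,3] = 0/2 = 0.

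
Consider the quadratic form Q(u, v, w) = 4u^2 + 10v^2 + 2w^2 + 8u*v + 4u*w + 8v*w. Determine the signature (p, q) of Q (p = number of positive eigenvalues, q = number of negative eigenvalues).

(3, 0)

The symmetric matrix is A = [[4, 4, 2], [4, 10, 4], [2, 4, 2]].
Congruent diagonalization of A (simultaneous row and column reduction) yields pivots 4, 6, 1/3.
So there are 3 positive pivots.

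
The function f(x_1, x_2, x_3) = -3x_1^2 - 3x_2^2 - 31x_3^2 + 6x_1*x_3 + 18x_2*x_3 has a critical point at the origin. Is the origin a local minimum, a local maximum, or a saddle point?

The Hessian at the origin is H = [[-6, 0, 6], [0, -6, 18], [6, 18, -62]].
Symmetric row and column elimination reduces H to a congruent diagonal form with pivots -6, -6, -2.
So there are 3 negative pivots.
H is negative definite, so the origin is a strict local maximum.

local maximum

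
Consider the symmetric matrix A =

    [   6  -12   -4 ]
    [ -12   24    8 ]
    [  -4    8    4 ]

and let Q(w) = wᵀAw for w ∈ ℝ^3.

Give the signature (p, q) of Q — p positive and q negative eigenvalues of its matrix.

Symmetric row and column elimination reduces A to a congruent diagonal form with pivots 6, 0, 4/3.
Counting signs: 2 positive, 1 zero.

(2, 0)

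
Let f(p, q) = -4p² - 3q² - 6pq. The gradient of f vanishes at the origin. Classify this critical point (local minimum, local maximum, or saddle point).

The Hessian at the origin is H = [[-8, -6], [-6, -6]].
det H = -8·-6 − (-6)² = 12 > 0 and H[1,1] = -8 < 0, so H is negative definite.
Therefore the origin is a local maximum.

local maximum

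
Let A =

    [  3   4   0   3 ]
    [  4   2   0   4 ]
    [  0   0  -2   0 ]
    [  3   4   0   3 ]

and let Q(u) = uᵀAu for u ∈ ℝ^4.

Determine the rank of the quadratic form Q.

Applying the same elementary operations to the rows and columns of A produces a congruent diagonal matrix with entries 3, -10/3, -2, 0.
Counting signs: 1 positive, 2 negative, 1 zero.
The rank is the number of nonzero pivots: 3.

3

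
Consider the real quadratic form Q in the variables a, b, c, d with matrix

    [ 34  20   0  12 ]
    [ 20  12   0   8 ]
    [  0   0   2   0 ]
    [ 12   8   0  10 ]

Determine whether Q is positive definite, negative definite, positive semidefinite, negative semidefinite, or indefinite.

positive definite

An LDLᵀ factorisation of A has diagonal entries 34, 4/17, 2, 2.
Counting signs: 4 positive.
Hence Q is positive definite.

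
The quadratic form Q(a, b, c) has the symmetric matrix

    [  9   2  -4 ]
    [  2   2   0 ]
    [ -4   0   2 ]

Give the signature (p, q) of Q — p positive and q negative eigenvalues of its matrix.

(2, 1)

Symmetric row and column elimination reduces A to a congruent diagonal form with pivots 9, 14/9, -2/7.
That gives 2 positive, 1 negative pivots.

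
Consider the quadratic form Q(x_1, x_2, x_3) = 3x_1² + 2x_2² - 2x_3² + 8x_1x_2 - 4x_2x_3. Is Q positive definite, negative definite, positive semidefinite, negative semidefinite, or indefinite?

The symmetric matrix is A = [[3, 4, 0], [4, 2, -2], [0, -2, -2]].
Row-reducing A symmetrically gives the diagonal entries 3, -10/3, -4/5.
So there are 1 positive, 2 negative pivots.
Hence Q is indefinite.

indefinite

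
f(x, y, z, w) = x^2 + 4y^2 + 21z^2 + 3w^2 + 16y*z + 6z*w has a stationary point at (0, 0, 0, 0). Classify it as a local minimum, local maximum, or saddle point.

local minimum

The Hessian at the origin is H = [[2, 0, 0, 0], [0, 8, 16, 0], [0, 16, 42, 6], [0, 0, 6, 6]].
An LDLᵀ factorisation of H has diagonal entries 2, 8, 10, 12/5.
So there are 4 positive pivots.
H is positive definite, so the origin is a strict local minimum.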